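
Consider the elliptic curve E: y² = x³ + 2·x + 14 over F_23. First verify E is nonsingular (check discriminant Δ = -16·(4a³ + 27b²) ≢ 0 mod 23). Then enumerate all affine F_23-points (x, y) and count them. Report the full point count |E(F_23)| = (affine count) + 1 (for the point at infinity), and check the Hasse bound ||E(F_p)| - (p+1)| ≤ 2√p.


Affine points = {(2, 7), (2, 16), (3, 1), (3, 22), (6, 9), (6, 14), (7, 7), (7, 16), (8, 6), (8, 17), (9, 5), (9, 18), (12, 8), (12, 15), (13, 11), (13, 12), (14, 7), (14, 16), (16, 5), (16, 18), (17, 4), (17, 19), (20, 2), (20, 21), (21, 5), (21, 18)}; affine count = 26; |E(F_23)| = 27.

Discriminant check: Δ ∝ 4a³ + 27b² = 4·2³ + 27·14² = 4·8 + 27·196 ≡ 11 (mod 23). Nonzero ⇒ E is nonsingular.
For each x ∈ F_23, compute rhs = x³ + 2·x + 14 mod 23, then count y ∈ F_23 with y² ≡ rhs.
  x = 0: rhs = 14, matching y values: none (0 points).
  x = 1: rhs = 17, matching y values: none (0 points).
  x = 2: rhs = 3, matching y values: 7, 16 (2 points).
  x = 3: rhs = 1, matching y values: 1, 22 (2 points).
  x = 4: rhs = 17, matching y values: none (0 points).
  x = 5: rhs = 11, matching y values: none (0 points).
  x = 6: rhs = 12, matching y values: 9, 14 (2 points).
  x = 7: rhs = 3, matching y values: 7, 16 (2 points).
  x = 8: rhs = 13, matching y values: 6, 17 (2 points).
  x = 9: rhs = 2, matching y values: 5, 18 (2 points).
  x = 10: rhs = 22, matching y values: none (0 points).
  x = 11: rhs = 10, matching y values: none (0 points).
  x = 12: rhs = 18, matching y values: 8, 15 (2 points).
  x = 13: rhs = 6, matching y values: 11, 12 (2 points).
  x = 14: rhs = 3, matching y values: 7, 16 (2 points).
  x = 15: rhs = 15, matching y values: none (0 points).
  x = 16: rhs = 2, matching y values: 5, 18 (2 points).
  x = 17: rhs = 16, matching y values: 4, 19 (2 points).
  x = 18: rhs = 17, matching y values: none (0 points).
  x = 19: rhs = 11, matching y values: none (0 points).
  x = 20: rhs = 4, matching y values: 2, 21 (2 points).
  x = 21: rhs = 2, matching y values: 5, 18 (2 points).
  x = 22: rhs = 11, matching y values: none (0 points).
Total affine count: 26.
Full point count |E(F_23)| = 26 + 1 = 27.
Hasse bound: |27 − (23+1)| = |3| = 3 ≤ 2√23 ≈ 9.5917 ✓.


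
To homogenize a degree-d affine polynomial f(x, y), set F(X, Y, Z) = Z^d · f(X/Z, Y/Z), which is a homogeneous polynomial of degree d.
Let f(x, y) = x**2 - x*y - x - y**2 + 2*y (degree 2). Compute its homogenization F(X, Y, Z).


F(X, Y, Z) = X**2 - X*Y - X*Z - Y**2 + 2*Y*Z

deg(f) = 2.
Substitute x = X/Z, y = Y/Z into f, then multiply by Z^2.
  monomial 1·x^2·y^0 ↦ 1·X^2·Y^0·Z^0.
  monomial -1·x^1·y^1 ↦ -1·X^1·Y^1·Z^0.
  monomial -1·x^1·y^0 ↦ -1·X^1·Y^0·Z^1.
  monomial -1·x^0·y^2 ↦ -1·X^0·Y^2·Z^0.
  monomial 2·x^0·y^1 ↦ 2·X^0·Y^1·Z^1.
Collecting: F(X, Y, Z) = X**2 - X*Y - X*Z - Y**2 + 2*Y*Z.


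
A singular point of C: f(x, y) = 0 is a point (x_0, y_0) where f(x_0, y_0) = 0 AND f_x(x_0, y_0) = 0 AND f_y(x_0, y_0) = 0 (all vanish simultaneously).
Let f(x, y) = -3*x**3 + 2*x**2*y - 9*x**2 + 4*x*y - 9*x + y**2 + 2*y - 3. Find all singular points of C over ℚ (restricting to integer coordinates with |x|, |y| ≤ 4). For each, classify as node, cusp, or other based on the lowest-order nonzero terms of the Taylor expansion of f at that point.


Singular points: {(-1, 0)}; classification: cusp.

Compute partial derivatives:
  f_x = -9*x**2 + 4*x*y - 18*x + 4*y - 9.
  f_y = 2*x**2 + 4*x + 2*y + 2.
Scan x_0 ∈ {−4, ..., 4}. For each x_0, f_y(x_0, y) is a polynomial in y; find its integer roots y ∈ {−4, ..., 4}, then test f_x and f at those candidates.
  x = -4: f_y(-4, y) = 2*y + 18; no integer root y with |y| ≤ 4.
  x = -3: f_y(-3, y) = 2*y + 8; vanishes at y ∈ {-4}. (-3, -4): f_x = -4 ≠ 0.
  x = -2: f_y(-2, y) = 2*y + 2; vanishes at y ∈ {-1}. (-2, -1): f_x = -5 ≠ 0.
  x = -1: f_y(-1, y) = 2*y; vanishes at y ∈ {0}. (-1, 0): f_x = 0, f = 0 — SINGULAR.
  x = 0: f_y(0, y) = 2*y + 2; vanishes at y ∈ {-1}. (0, -1): f_x = -13 ≠ 0.
  x = 1: f_y(1, y) = 2*y + 8; vanishes at y ∈ {-4}. (1, -4): f_x = -68 ≠ 0.
  x = 2: f_y(2, y) = 2*y + 18; no integer root y with |y| ≤ 4.
  x = 3: f_y(3, y) = 2*y + 32; no integer root y with |y| ≤ 4.
  x = 4: f_y(4, y) = 2*y + 50; no integer root y with |y| ≤ 4.
Only singular point on the grid: (-1, 0).
Classify: substitute x = -1 + u, y = 0 + v and expand: f = -3*u**3 + 2*u**2*v + v**2.
No constant or linear terms (consistent with a singular point). Quadratic part: v**2. Cubic part: -3*u**3 + 2*u**2*v.
The quadratic part v**2 is a perfect square, so there is a single (double) tangent line v = 0, i.e. y = 0. Restricting the cubic part to that line (v = 0) leaves -3*u**3 ≠ 0, so f is not divisible by v and the branch is v² ≈ 3*u**3 to lowest order — this is a cusp.
Classification: cusp.


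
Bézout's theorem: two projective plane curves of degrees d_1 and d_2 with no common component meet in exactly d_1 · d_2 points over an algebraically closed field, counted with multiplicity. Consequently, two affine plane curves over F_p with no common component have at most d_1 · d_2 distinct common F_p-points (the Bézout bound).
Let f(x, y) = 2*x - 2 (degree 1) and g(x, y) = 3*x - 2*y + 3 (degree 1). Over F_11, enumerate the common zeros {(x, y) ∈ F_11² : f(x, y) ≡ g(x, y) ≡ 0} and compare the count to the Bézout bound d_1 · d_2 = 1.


Common zeros: {(1, 3)}; count = 1; Bézout bound = 1.

deg(f) = 1, deg(g) = 1, so Bézout bound = 1.
Scan x ∈ F_11. For each x, list the y ∈ F_11 with f(x, y) ≡ 0 and those with g(x, y) ≡ 0 (mod 11); the common zeros in that column are the intersection.
  x = 0: f ≡ 0 at y ∈ ∅; g ≡ 0 at y ∈ {7}; common: ∅.
  x = 1: f ≡ 0 at y ∈ {0, 1, 2, 3, 4, 5, 6, 7, 8, 9, 10}; g ≡ 0 at y ∈ {3}; common: {3}.
  x = 2: f ≡ 0 at y ∈ ∅; g ≡ 0 at y ∈ {10}; common: ∅.
  x = 3: f ≡ 0 at y ∈ ∅; g ≡ 0 at y ∈ {6}; common: ∅.
  x = 4: f ≡ 0 at y ∈ ∅; g ≡ 0 at y ∈ {2}; common: ∅.
  x = 5: f ≡ 0 at y ∈ ∅; g ≡ 0 at y ∈ {9}; common: ∅.
  x = 6: f ≡ 0 at y ∈ ∅; g ≡ 0 at y ∈ {5}; common: ∅.
  x = 7: f ≡ 0 at y ∈ ∅; g ≡ 0 at y ∈ {1}; common: ∅.
  x = 8: f ≡ 0 at y ∈ ∅; g ≡ 0 at y ∈ {8}; common: ∅.
  x = 9: f ≡ 0 at y ∈ ∅; g ≡ 0 at y ∈ {4}; common: ∅.
  x = 10: f ≡ 0 at y ∈ ∅; g ≡ 0 at y ∈ {0}; common: ∅.
Collecting: common zeros = {(1, 3)}, so the count is 1.
Comparison with the Bézout bound: 1 ≤ 1 = deg(f)·deg(g), as expected for curves with no common component (the bound is attained).


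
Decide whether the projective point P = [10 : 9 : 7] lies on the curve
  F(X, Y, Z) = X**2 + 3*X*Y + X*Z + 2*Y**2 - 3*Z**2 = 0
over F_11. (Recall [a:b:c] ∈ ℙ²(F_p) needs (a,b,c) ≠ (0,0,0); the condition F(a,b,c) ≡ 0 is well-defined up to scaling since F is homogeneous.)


F(10,9,7) ≡ 4 (mod 11); P is NOT on the curve.

Evaluate F(10, 9, 7) term-by-term (mod 11).
  X**2 ↦ 1·100·1·1 = 100
  3*X*Y ↦ 3·10·9·1 = 270
  X*Z ↦ 1·10·1·7 = 70
  2*Y**2 ↦ 2·1·81·1 = 162
  -3*Z**2 ↦ -3·1·1·49 = -147
Sum: F(10, 9, 7) = (100) + (270) + (70) + (162) + (-147) = 455.
Reducing mod 11: 455 ≡ 4 (mod 11).
Since F(a, b, c) ≡ 4 ≠ 0 (mod 11), P does NOT lie on the curve.


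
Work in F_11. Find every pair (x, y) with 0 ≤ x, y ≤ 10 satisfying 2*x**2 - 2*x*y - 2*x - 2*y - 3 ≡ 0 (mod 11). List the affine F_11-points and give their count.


Affine F_11-points: {(0, 4), (1, 2), (2, 2), (3, 8), (4, 1), (5, 4), (6, 8), (7, 3), (8, 3), (9, 1)}; count = 10.

For each of the 121 pairs (x, y) ∈ F_11², evaluate f(x, y) mod 11. Record the zeros.
  x = 0: [0↦8, 1↦6, 2↦4, 3↦2, 4↦0, 5↦9, 6↦7, 7↦5, 8↦3, 9↦1, 10↦10]  zeros at y ∈ {4}
  x = 1: [0↦8, 1↦4, 2↦0, 3↦7, 4↦3, 5↦10, 6↦6, 7↦2, 8↦9, 9↦5, 10↦1]  zeros at y ∈ {2}
  x = 2: [0↦1, 1↦6, 2↦0, 3↦5, 4↦10, 5↦4, 6↦9, 7↦3, 8↦8, 9↦2, 10↦7]  zeros at y ∈ {2}
  x = 3: [0↦9, 1↦1, 2↦4, 3↦7, 4↦10, 5↦2, 6↦5, 7↦8, 8↦0, 9↦3, 10↦6]  zeros at y ∈ {8}
  x = 4: [0↦10, 1↦0, 2↦1, 3↦2, 4↦3, 5↦4, 6↦5, 7↦6, 8↦7, 9↦8, 10↦9]  zeros at y ∈ {1}
  x = 5: [0↦4, 1↦3, 2↦2, 3↦1, 4↦0, 5↦10, 6↦9, 7↦8, 8↦7, 9↦6, 10↦5]  zeros at y ∈ {4}
  x = 6: [0↦2, 1↦10, 2↦7, 3↦4, 4↦1, 5↦9, 6↦6, 7↦3, 8↦0, 9↦8, 10↦5]  zeros at y ∈ {8}
  x = 7: [0↦4, 1↦10, 2↦5, 3↦0, 4↦6, 5↦1, 6↦7, 7↦2, 8↦8, 9↦3, 10↦9]  zeros at y ∈ {3}
  x = 8: [0↦10, 1↦3, 2↦7, 3↦0, 4↦4, 5↦8, 6↦1, 7↦5, 8↦9, 9↦2, 10↦6]  zeros at y ∈ {3}
  x = 9: [0↦9, 1↦0, 2↦2, 3↦4, 4↦6, 5↦8, 6↦10, 7↦1, 8↦3, 9↦5, 10↦7]  zeros at y ∈ {1}
  x = 10: [0↦1, 1↦1, 2↦1, 3↦1, 4↦1, 5↦1, 6↦1, 7↦1, 8↦1, 9↦1, 10↦1]  zeros at y ∈ ∅
Collecting zeros: affine points = {(0, 4), (1, 2), (2, 2), (3, 8), (4, 1), (5, 4), (6, 8), (7, 3), (8, 3), (9, 1)}.
Total count |C(F_11)_aff| = 10.


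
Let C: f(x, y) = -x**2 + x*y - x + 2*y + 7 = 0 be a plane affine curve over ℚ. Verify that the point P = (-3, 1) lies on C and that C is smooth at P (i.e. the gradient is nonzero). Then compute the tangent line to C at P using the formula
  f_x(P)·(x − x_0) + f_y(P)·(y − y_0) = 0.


Tangent line at P: 6*x - y + 19 = 0.

Step 1: f(-3, 1) = 0, so P lies on C.
Step 2: partial derivatives
  f_x(x, y) = -2*x + y - 1, f_y(x, y) = x + 2.
  f_x(P) = 6, f_y(P) = -1 (gradient nonzero, so P is smooth).
Step 3: tangent line at P: 6·(x − -3) + -1·(y − 1) = 0.
Expanding: 6*x - y + 19 = 0.


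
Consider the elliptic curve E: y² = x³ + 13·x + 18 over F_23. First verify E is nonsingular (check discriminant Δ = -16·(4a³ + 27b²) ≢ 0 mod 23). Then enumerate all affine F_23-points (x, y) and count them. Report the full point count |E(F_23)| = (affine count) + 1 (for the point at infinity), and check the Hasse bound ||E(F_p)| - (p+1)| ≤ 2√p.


Affine points = {(0, 8), (0, 15), (1, 3), (1, 20), (2, 11), (2, 12), (5, 1), (5, 22), (6, 6), (6, 17), (8, 6), (8, 17), (9, 6), (9, 17), (12, 4), (12, 19), (14, 0), (15, 0), (17, 0), (18, 9), (18, 14), (22, 2), (22, 21)}; affine count = 23; |E(F_23)| = 24.

Discriminant check: Δ ∝ 4a³ + 27b² = 4·13³ + 27·18² = 4·2197 + 27·324 ≡ 10 (mod 23). Nonzero ⇒ E is nonsingular.
For each x ∈ F_23, compute rhs = x³ + 13·x + 18 mod 23, then count y ∈ F_23 with y² ≡ rhs.
  x = 0: rhs = 18, matching y values: 8, 15 (2 points).
  x = 1: rhs = 9, matching y values: 3, 20 (2 points).
  x = 2: rhs = 6, matching y values: 11, 12 (2 points).
  x = 3: rhs = 15, matching y values: none (0 points).
  x = 4: rhs = 19, matching y values: none (0 points).
  x = 5: rhs = 1, matching y values: 1, 22 (2 points).
  x = 6: rhs = 13, matching y values: 6, 17 (2 points).
  x = 7: rhs = 15, matching y values: none (0 points).
  x = 8: rhs = 13, matching y values: 6, 17 (2 points).
  x = 9: rhs = 13, matching y values: 6, 17 (2 points).
  x = 10: rhs = 21, matching y values: none (0 points).
  x = 11: rhs = 20, matching y values: none (0 points).
  x = 12: rhs = 16, matching y values: 4, 19 (2 points).
  x = 13: rhs = 15, matching y values: none (0 points).
  x = 14: rhs = 0, matching y values: 0 (1 points).
  x = 15: rhs = 0, matching y values: 0 (1 points).
  x = 16: rhs = 21, matching y values: none (0 points).
  x = 17: rhs = 0, matching y values: 0 (1 points).
  x = 18: rhs = 12, matching y values: 9, 14 (2 points).
  x = 19: rhs = 17, matching y values: none (0 points).
  x = 20: rhs = 21, matching y values: none (0 points).
  x = 21: rhs = 7, matching y values: none (0 points).
  x = 22: rhs = 4, matching y values: 2, 21 (2 points).
Total affine count: 23.
Full point count |E(F_23)| = 23 + 1 = 24.
Hasse bound: |24 − (23+1)| = |0| = 0 ≤ 2√23 ≈ 9.5917 ✓.


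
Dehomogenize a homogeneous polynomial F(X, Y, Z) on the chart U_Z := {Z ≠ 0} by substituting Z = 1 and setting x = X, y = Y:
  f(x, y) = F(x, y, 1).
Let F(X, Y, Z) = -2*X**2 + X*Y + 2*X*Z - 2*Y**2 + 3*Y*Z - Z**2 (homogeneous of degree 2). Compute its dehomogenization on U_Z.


f(x, y) = -2*x**2 + x*y + 2*x - 2*y**2 + 3*y - 1

On U_Z we set Z = 1. Each monomial c·X^i·Y^j·Z^k in F becomes c·x^i·y^j·1^k = c·x^i·y^j.
Substituting Z = 1: F(X, Y, 1) = -2*x**2 + x*y + 2*x - 2*y**2 + 3*y - 1.
Note: deg(f) ≤ deg(F) = 2; strict inequality happens when F is divisible by Z (lost terms).


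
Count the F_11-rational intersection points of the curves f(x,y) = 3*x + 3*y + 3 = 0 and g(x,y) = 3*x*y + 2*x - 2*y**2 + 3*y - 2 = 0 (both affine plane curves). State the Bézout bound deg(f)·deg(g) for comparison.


Common zeros: {(7, 3), (9, 1)}; count = 2; Bézout bound = 2.

deg(f) = 1, deg(g) = 2, so Bézout bound = 2.
Scan x ∈ F_11. For each x, list the y ∈ F_11 with f(x, y) ≡ 0 and those with g(x, y) ≡ 0 (mod 11); the common zeros in that column are the intersection.
  x = 0: f ≡ 0 at y ∈ {10}; g ≡ 0 at y ∈ {3, 4}; common: ∅.
  x = 1: f ≡ 0 at y ∈ {9}; g ≡ 0 at y ∈ {0, 3}; common: ∅.
  x = 2: f ≡ 0 at y ∈ {8}; g ≡ 0 at y ∈ {3, 7}; common: ∅.
  x = 3: f ≡ 0 at y ∈ {7}; g ≡ 0 at y ∈ {3}; common: ∅.
  x = 4: f ≡ 0 at y ∈ {6}; g ≡ 0 at y ∈ {3, 10}; common: ∅.
  x = 5: f ≡ 0 at y ∈ {5}; g ≡ 0 at y ∈ {3, 6}; common: ∅.
  x = 6: f ≡ 0 at y ∈ {4}; g ≡ 0 at y ∈ {2, 3}; common: ∅.
  x = 7: f ≡ 0 at y ∈ {3}; g ≡ 0 at y ∈ {3, 9}; common: {3}.
  x = 8: f ≡ 0 at y ∈ {2}; g ≡ 0 at y ∈ {3, 5}; common: ∅.
  x = 9: f ≡ 0 at y ∈ {1}; g ≡ 0 at y ∈ {1, 3}; common: {1}.
  x = 10: f ≡ 0 at y ∈ {0}; g ≡ 0 at y ∈ {3, 8}; common: ∅.
Collecting: common zeros = {(7, 3), (9, 1)}, so the count is 2.
Comparison with the Bézout bound: 2 ≤ 2 = deg(f)·deg(g), as expected for curves with no common component (the bound is attained).


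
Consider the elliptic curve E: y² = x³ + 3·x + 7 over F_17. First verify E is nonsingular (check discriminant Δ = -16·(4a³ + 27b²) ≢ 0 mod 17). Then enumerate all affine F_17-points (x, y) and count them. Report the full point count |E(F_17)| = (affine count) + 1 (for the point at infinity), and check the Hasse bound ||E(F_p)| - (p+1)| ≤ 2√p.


Affine points = {(2, 2), (2, 15), (3, 3), (3, 14), (4, 7), (4, 10), (8, 4), (8, 13), (9, 7), (9, 10), (10, 0), (13, 4), (13, 13)}; affine count = 13; |E(F_17)| = 14.

Discriminant check: Δ ∝ 4a³ + 27b² = 4·3³ + 27·7² = 4·27 + 27·49 ≡ 3 (mod 17). Nonzero ⇒ E is nonsingular.
For each x ∈ F_17, compute rhs = x³ + 3·x + 7 mod 17, then count y ∈ F_17 with y² ≡ rhs.
  x = 0: rhs = 7, matching y values: none (0 points).
  x = 1: rhs = 11, matching y values: none (0 points).
  x = 2: rhs = 4, matching y values: 2, 15 (2 points).
  x = 3: rhs = 9, matching y values: 3, 14 (2 points).
  x = 4: rhs = 15, matching y values: 7, 10 (2 points).
  x = 5: rhs = 11, matching y values: none (0 points).
  x = 6: rhs = 3, matching y values: none (0 points).
  x = 7: rhs = 14, matching y values: none (0 points).
  x = 8: rhs = 16, matching y values: 4, 13 (2 points).
  x = 9: rhs = 15, matching y values: 7, 10 (2 points).
  x = 10: rhs = 0, matching y values: 0 (1 points).
  x = 11: rhs = 11, matching y values: none (0 points).
  x = 12: rhs = 3, matching y values: none (0 points).
  x = 13: rhs = 16, matching y values: 4, 13 (2 points).
  x = 14: rhs = 5, matching y values: none (0 points).
  x = 15: rhs = 10, matching y values: none (0 points).
  x = 16: rhs = 3, matching y values: none (0 points).
Total affine count: 13.
Full point count |E(F_17)| = 13 + 1 = 14.
Hasse bound: |14 − (17+1)| = |-4| = 4 ≤ 2√17 ≈ 8.2462 ✓.


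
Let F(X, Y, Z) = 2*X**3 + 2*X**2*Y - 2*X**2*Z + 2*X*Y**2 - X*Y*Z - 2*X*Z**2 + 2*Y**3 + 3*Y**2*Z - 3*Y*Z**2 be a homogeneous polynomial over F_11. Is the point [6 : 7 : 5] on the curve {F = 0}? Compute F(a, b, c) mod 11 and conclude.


F(6,7,5) ≡ 10 (mod 11); P is NOT on the curve.

Evaluate F(6, 7, 5) term-by-term (mod 11).
  2*X**3 ↦ 2·216·1·1 = 432
  2*X**2*Y ↦ 2·36·7·1 = 504
  -2*X**2*Z ↦ -2·36·1·5 = -360
  2*X*Y**2 ↦ 2·6·49·1 = 588
  -X*Y*Z ↦ -1·6·7·5 = -210
  -2*X*Z**2 ↦ -2·6·1·25 = -300
  2*Y**3 ↦ 2·1·343·1 = 686
  3*Y**2*Z ↦ 3·1·49·5 = 735
  -3*Y*Z**2 ↦ -3·1·7·25 = -525
Sum: F(6, 7, 5) = (432) + (504) + (-360) + (588) + (-210) + (-300) + (686) + (735) + (-525) = 1550.
Reducing mod 11: 1550 ≡ 10 (mod 11).
Since F(a, b, c) ≡ 10 ≠ 0 (mod 11), P does NOT lie on the curve.


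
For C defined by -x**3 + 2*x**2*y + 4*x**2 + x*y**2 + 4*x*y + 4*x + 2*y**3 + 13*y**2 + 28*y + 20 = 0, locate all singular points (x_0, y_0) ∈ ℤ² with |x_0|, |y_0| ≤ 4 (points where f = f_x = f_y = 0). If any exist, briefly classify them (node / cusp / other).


Singular points: {(0, -2)}; classification: cusp.

Compute partial derivatives:
  f_x = -3*x**2 + 4*x*y + 8*x + y**2 + 4*y + 4.
  f_y = 2*x**2 + 2*x*y + 4*x + 6*y**2 + 26*y + 28.
Scan x_0 ∈ {−4, ..., 4}. For each x_0, f_y(x_0, y) is a polynomial in y; find its integer roots y ∈ {−4, ..., 4}, then test f_x and f at those candidates.
  x = -4: f_y(-4, y) = 6*y**2 + 18*y + 44; no integer root y with |y| ≤ 4.
  x = -3: f_y(-3, y) = 6*y**2 + 20*y + 34; no integer root y with |y| ≤ 4.
  x = -2: f_y(-2, y) = 6*y**2 + 22*y + 28; no integer root y with |y| ≤ 4.
  x = -1: f_y(-1, y) = 6*y**2 + 24*y + 26; no integer root y with |y| ≤ 4.
  x = 0: f_y(0, y) = 6*y**2 + 26*y + 28; vanishes at y ∈ {-2}. (0, -2): f_x = 0, f = 0 — SINGULAR.
  x = 1: f_y(1, y) = 6*y**2 + 28*y + 34; no integer root y with |y| ≤ 4.
  x = 2: f_y(2, y) = 6*y**2 + 30*y + 44; no integer root y with |y| ≤ 4.
  x = 3: f_y(3, y) = 6*y**2 + 32*y + 58; no integer root y with |y| ≤ 4.
  x = 4: f_y(4, y) = 6*y**2 + 34*y + 76; no integer root y with |y| ≤ 4.
Only singular point on the grid: (0, -2).
Classify: substitute x = 0 + u, y = -2 + v and expand: f = -u**3 + 2*u**2*v + u*v**2 + 2*v**3 + v**2.
No constant or linear terms (consistent with a singular point). Quadratic part: v**2. Cubic part: -u**3 + 2*u**2*v + u*v**2 + 2*v**3.
The quadratic part v**2 is a perfect square, so there is a single (double) tangent line v = 0, i.e. y = -2. Restricting the cubic part to that line (v = 0) leaves -u**3 ≠ 0, so f is not divisible by v and the branch is v² ≈ u**3 to lowest order — this is a cusp.
Classification: cusp.


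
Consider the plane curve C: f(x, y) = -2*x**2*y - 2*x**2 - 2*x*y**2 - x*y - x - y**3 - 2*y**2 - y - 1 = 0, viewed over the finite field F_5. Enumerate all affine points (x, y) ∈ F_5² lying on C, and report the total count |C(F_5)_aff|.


Affine F_5-points: {(0, 1), (2, 2), (2, 3), (2, 4), (4, 1), (4, 3)}; count = 6.

For each of the 25 pairs (x, y) ∈ F_5², evaluate f(x, y) mod 5. Record the zeros.
  x = 0: [0↦4, 1↦0, 2↦1, 3↦1, 4↦4]  zeros at y ∈ {1}
  x = 1: [0↦1, 1↦2, 2↦4, 3↦1, 4↦2]  zeros at y ∈ ∅
  x = 2: [0↦4, 1↦1, 2↦0, 3↦0, 4↦0]  zeros at y ∈ {2, 3, 4}
  x = 3: [0↦3, 1↦2, 2↦4, 3↦3, 4↦3]  zeros at y ∈ ∅
  x = 4: [0↦3, 1↦0, 2↦1, 3↦0, 4↦1]  zeros at y ∈ {1, 3}
Collecting zeros: affine points = {(0, 1), (2, 2), (2, 3), (2, 4), (4, 1), (4, 3)}.
Total count |C(F_5)_aff| = 6.


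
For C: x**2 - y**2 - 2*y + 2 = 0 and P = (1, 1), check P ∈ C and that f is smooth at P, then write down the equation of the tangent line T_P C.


Tangent line at P: 2*x - 4*y + 2 = 0.

Step 1: f(1, 1) = 0, so P lies on C.
Step 2: partial derivatives
  f_x(x, y) = 2*x, f_y(x, y) = -2*y - 2.
  f_x(P) = 2, f_y(P) = -4 (gradient nonzero, so P is smooth).
Step 3: tangent line at P: 2·(x − 1) + -4·(y − 1) = 0.
Expanding: 2*x - 4*y + 2 = 0.


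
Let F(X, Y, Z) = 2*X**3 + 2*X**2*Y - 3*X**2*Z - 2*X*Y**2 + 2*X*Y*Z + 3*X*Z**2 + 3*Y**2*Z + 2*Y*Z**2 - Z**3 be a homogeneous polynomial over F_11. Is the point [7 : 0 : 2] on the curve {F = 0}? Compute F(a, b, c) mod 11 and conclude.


F(7,0,2) ≡ 6 (mod 11); P is NOT on the curve.

Evaluate F(7, 0, 2) term-by-term (mod 11).
  2*X**3 ↦ 2·343·1·1 = 686
  2*X**2*Y ↦ 2·49·0·1 = 0
  -3*X**2*Z ↦ -3·49·1·2 = -294
  -2*X*Y**2 ↦ -2·7·0·1 = 0
  2*X*Y*Z ↦ 2·7·0·2 = 0
  3*X*Z**2 ↦ 3·7·1·4 = 84
  3*Y**2*Z ↦ 3·1·0·2 = 0
  2*Y*Z**2 ↦ 2·1·0·4 = 0
  -Z**3 ↦ -1·1·1·8 = -8
Sum: F(7, 0, 2) = (686) + (0) + (-294) + (0) + (0) + (84) + (0) + (0) + (-8) = 468.
Reducing mod 11: 468 ≡ 6 (mod 11).
Since F(a, b, c) ≡ 6 ≠ 0 (mod 11), P does NOT lie on the curve.


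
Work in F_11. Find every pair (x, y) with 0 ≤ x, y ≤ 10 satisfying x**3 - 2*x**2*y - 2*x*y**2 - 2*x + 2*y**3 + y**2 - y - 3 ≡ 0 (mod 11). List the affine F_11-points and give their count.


Affine F_11-points: {(1, 6), (4, 3), (4, 7), (4, 10), (5, 7), (8, 10), (9, 2), (9, 4), (9, 8), (10, 1), (10, 5), (10, 9)}; count = 12.

For each of the 121 pairs (x, y) ∈ F_11², evaluate f(x, y) mod 11. Record the zeros.
  x = 0: [0↦8, 1↦10, 2↦4, 3↦2, 4↦5, 5↦3, 6↦8, 7↦10, 8↦10, 9↦9, 10↦8]  zeros at y ∈ ∅
  x = 1: [0↦7, 1↦5, 2↦2, 3↦10, 4↦8, 5↦8, 6↦0, 7↦7, 8↦8, 9↦4, 10↦7]  zeros at y ∈ {6}
  x = 2: [0↦1, 1↦2, 2↦9, 3↦1, 4↦1, 5↦10, 6↦7, 7↦4, 8↦2, 9↦2, 10↦5]  zeros at y ∈ ∅
  x = 3: [0↦7, 1↦7, 2↦9, 3↦3, 4↦1, 5↦4, 6↦2, 7↦7, 8↦9, 9↦9, 10↦8]  zeros at y ∈ ∅
  x = 4: [0↦9, 1↦4, 2↦8, 3↦0, 4↦3, 5↦7, 6↦2, 7↦0, 8↦2, 9↦9, 10↦0]  zeros at y ∈ {3, 7, 10}
  x = 5: [0↦2, 1↦10, 2↦1, 3↦9, 4↦2, 5↦3, 6↦2, 7↦0, 8↦9, 9↦8, 10↦9]  zeros at y ∈ {7}
  x = 6: [0↦3, 1↦9, 2↦5, 3↦3, 4↦4, 5↦9, 6↦8, 7↦2, 8↦3, 9↦1, 10↦8]  zeros at y ∈ ∅
  x = 7: [0↦7, 1↦7, 2↦4, 3↦10, 4↦4, 5↦9, 6↦4, 7↦1, 8↦1, 9↦5, 10↦3]  zeros at y ∈ ∅
  x = 8: [0↦9, 1↦10, 2↦4, 3↦3, 4↦8, 5↦9, 6↦7, 7↦3, 8↦9, 9↦4, 10↦0]  zeros at y ∈ {10}
  x = 9: [0↦4, 1↦2, 2↦0, 3↦10, 4↦0, 5↦4, 6↦1, 7↦3, 8↦0, 9↦4, 10↦5]  zeros at y ∈ {2, 4, 8}
  x = 10: [0↦9, 1↦0, 2↦9, 3↦4, 4↦8, 5↦0, 6↦3, 7↦7, 8↦2, 9↦0, 10↦2]  zeros at y ∈ {1, 5, 9}
Collecting zeros: affine points = {(1, 6), (4, 3), (4, 7), (4, 10), (5, 7), (8, 10), (9, 2), (9, 4), (9, 8), (10, 1), (10, 5), (10, 9)}.
Total count |C(F_11)_aff| = 12.


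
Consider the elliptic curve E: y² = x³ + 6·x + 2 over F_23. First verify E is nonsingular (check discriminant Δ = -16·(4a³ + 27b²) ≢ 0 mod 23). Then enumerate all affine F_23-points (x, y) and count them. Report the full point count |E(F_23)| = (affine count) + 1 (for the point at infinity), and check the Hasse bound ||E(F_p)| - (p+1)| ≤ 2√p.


Affine points = {(0, 5), (0, 18), (1, 3), (1, 20), (3, 1), (3, 22), (6, 1), (6, 22), (9, 7), (9, 16), (10, 2), (10, 21), (12, 10), (12, 13), (13, 0), (14, 1), (14, 22), (16, 10), (16, 13), (17, 7), (17, 16), (18, 10), (18, 13), (19, 11), (19, 12), (20, 7), (20, 16), (22, 8), (22, 15)}; affine count = 29; |E(F_23)| = 30.

Discriminant check: Δ ∝ 4a³ + 27b² = 4·6³ + 27·2² = 4·216 + 27·4 ≡ 6 (mod 23). Nonzero ⇒ E is nonsingular.
For each x ∈ F_23, compute rhs = x³ + 6·x + 2 mod 23, then count y ∈ F_23 with y² ≡ rhs.
  x = 0: rhs = 2, matching y values: 5, 18 (2 points).
  x = 1: rhs = 9, matching y values: 3, 20 (2 points).
  x = 2: rhs = 22, matching y values: none (0 points).
  x = 3: rhs = 1, matching y values: 1, 22 (2 points).
  x = 4: rhs = 21, matching y values: none (0 points).
  x = 5: rhs = 19, matching y values: none (0 points).
  x = 6: rhs = 1, matching y values: 1, 22 (2 points).
  x = 7: rhs = 19, matching y values: none (0 points).
  x = 8: rhs = 10, matching y values: none (0 points).
  x = 9: rhs = 3, matching y values: 7, 16 (2 points).
  x = 10: rhs = 4, matching y values: 2, 21 (2 points).
  x = 11: rhs = 19, matching y values: none (0 points).
  x = 12: rhs = 8, matching y values: 10, 13 (2 points).
  x = 13: rhs = 0, matching y values: 0 (1 points).
  x = 14: rhs = 1, matching y values: 1, 22 (2 points).
  x = 15: rhs = 17, matching y values: none (0 points).
  x = 16: rhs = 8, matching y values: 10, 13 (2 points).
  x = 17: rhs = 3, matching y values: 7, 16 (2 points).
  x = 18: rhs = 8, matching y values: 10, 13 (2 points).
  x = 19: rhs = 6, matching y values: 11, 12 (2 points).
  x = 20: rhs = 3, matching y values: 7, 16 (2 points).
  x = 21: rhs = 5, matching y values: none (0 points).
  x = 22: rhs = 18, matching y values: 8, 15 (2 points).
Total affine count: 29.
Full point count |E(F_23)| = 29 + 1 = 30.
Hasse bound: |30 − (23+1)| = |6| = 6 ≤ 2√23 ≈ 9.5917 ✓.


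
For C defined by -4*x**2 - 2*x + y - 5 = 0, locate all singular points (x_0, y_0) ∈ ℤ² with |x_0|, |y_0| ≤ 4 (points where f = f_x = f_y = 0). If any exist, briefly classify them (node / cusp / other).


No singular points in the scanned grid; C is smooth there.

Compute partial derivatives:
  f_x = -8*x - 2.
  f_y = 1.
f_y = 1 is a nonzero constant, so f_y never vanishes: no point (x, y) can satisfy f = f_x = f_y = 0. In particular no (x, y) ∈ {−4, ..., 4}² is singular; the curve is smooth.


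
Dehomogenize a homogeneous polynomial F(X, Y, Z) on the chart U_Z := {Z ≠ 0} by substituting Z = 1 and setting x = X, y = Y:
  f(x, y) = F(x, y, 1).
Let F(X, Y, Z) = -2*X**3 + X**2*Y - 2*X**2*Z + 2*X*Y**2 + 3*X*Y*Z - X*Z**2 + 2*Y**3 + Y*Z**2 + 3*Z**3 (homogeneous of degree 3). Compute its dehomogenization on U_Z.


f(x, y) = -2*x**3 + x**2*y - 2*x**2 + 2*x*y**2 + 3*x*y - x + 2*y**3 + y + 3

On U_Z we set Z = 1. Each monomial c·X^i·Y^j·Z^k in F becomes c·x^i·y^j·1^k = c·x^i·y^j.
Substituting Z = 1: F(X, Y, 1) = -2*x**3 + x**2*y - 2*x**2 + 2*x*y**2 + 3*x*y - x + 2*y**3 + y + 3.
Note: deg(f) ≤ deg(F) = 3; strict inequality happens when F is divisible by Z (lost terms).


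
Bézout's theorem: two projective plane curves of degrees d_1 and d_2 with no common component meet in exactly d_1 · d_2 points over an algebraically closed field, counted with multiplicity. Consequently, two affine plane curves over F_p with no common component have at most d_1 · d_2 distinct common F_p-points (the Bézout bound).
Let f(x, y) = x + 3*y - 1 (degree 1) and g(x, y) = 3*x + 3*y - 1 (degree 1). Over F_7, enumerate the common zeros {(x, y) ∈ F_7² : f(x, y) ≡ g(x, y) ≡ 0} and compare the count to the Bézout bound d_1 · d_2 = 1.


Common zeros: {(0, 5)}; count = 1; Bézout bound = 1.

deg(f) = 1, deg(g) = 1, so Bézout bound = 1.
Scan x ∈ F_7. For each x, list the y ∈ F_7 with f(x, y) ≡ 0 and those with g(x, y) ≡ 0 (mod 7); the common zeros in that column are the intersection.
  x = 0: f ≡ 0 at y ∈ {5}; g ≡ 0 at y ∈ {5}; common: {5}.
  x = 1: f ≡ 0 at y ∈ {0}; g ≡ 0 at y ∈ {4}; common: ∅.
  x = 2: f ≡ 0 at y ∈ {2}; g ≡ 0 at y ∈ {3}; common: ∅.
  x = 3: f ≡ 0 at y ∈ {4}; g ≡ 0 at y ∈ {2}; common: ∅.
  x = 4: f ≡ 0 at y ∈ {6}; g ≡ 0 at y ∈ {1}; common: ∅.
  x = 5: f ≡ 0 at y ∈ {1}; g ≡ 0 at y ∈ {0}; common: ∅.
  x = 6: f ≡ 0 at y ∈ {3}; g ≡ 0 at y ∈ {6}; common: ∅.
Collecting: common zeros = {(0, 5)}, so the count is 1.
Comparison with the Bézout bound: 1 ≤ 1 = deg(f)·deg(g), as expected for curves with no common component (the bound is attained).


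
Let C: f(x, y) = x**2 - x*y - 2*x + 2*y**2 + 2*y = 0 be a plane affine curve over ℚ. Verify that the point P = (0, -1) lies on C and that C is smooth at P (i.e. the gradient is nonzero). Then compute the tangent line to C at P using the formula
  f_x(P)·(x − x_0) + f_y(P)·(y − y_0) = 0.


Tangent line at P: -x - 2*y - 2 = 0.

Step 1: f(0, -1) = 0, so P lies on C.
Step 2: partial derivatives
  f_x(x, y) = 2*x - y - 2, f_y(x, y) = -x + 4*y + 2.
  f_x(P) = -1, f_y(P) = -2 (gradient nonzero, so P is smooth).
Step 3: tangent line at P: -1·(x − 0) + -2·(y − -1) = 0.
Expanding: -x - 2*y - 2 = 0.


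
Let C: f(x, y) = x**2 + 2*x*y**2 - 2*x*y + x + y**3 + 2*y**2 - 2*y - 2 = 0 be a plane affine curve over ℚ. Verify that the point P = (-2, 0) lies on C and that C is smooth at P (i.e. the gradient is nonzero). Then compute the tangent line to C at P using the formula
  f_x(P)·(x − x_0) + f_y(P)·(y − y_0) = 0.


Tangent line at P: -3*x + 2*y - 6 = 0.

Step 1: f(-2, 0) = 0, so P lies on C.
Step 2: partial derivatives
  f_x(x, y) = 2*x + 2*y**2 - 2*y + 1, f_y(x, y) = 4*x*y - 2*x + 3*y**2 + 4*y - 2.
  f_x(P) = -3, f_y(P) = 2 (gradient nonzero, so P is smooth).
Step 3: tangent line at P: -3·(x − -2) + 2·(y − 0) = 0.
Expanding: -3*x + 2*y - 6 = 0.


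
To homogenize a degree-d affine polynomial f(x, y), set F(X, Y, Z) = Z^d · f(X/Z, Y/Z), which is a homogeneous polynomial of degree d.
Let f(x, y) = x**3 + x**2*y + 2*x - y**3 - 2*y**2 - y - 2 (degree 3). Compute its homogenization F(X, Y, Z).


F(X, Y, Z) = X**3 + X**2*Y + 2*X*Z**2 - Y**3 - 2*Y**2*Z - Y*Z**2 - 2*Z**3

deg(f) = 3.
Substitute x = X/Z, y = Y/Z into f, then multiply by Z^3.
  monomial 1·x^3·y^0 ↦ 1·X^3·Y^0·Z^0.
  monomial 1·x^2·y^1 ↦ 1·X^2·Y^1·Z^0.
  monomial 2·x^1·y^0 ↦ 2·X^1·Y^0·Z^2.
  monomial -1·x^0·y^3 ↦ -1·X^0·Y^3·Z^0.
  monomial -2·x^0·y^2 ↦ -2·X^0·Y^2·Z^1.
  monomial -1·x^0·y^1 ↦ -1·X^0·Y^1·Z^2.
  monomial -2·x^0·y^0 ↦ -2·X^0·Y^0·Z^3.
Collecting: F(X, Y, Z) = X**3 + X**2*Y + 2*X*Z**2 - Y**3 - 2*Y**2*Z - Y*Z**2 - 2*Z**3.


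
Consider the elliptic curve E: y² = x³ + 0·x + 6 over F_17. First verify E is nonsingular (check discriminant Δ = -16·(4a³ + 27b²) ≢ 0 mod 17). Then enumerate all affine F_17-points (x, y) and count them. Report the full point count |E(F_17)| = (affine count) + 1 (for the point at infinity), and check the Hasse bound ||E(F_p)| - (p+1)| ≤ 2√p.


Affine points = {(3, 4), (3, 13), (4, 6), (4, 11), (6, 1), (6, 16), (7, 3), (7, 14), (8, 5), (8, 12), (9, 2), (9, 15), (12, 0), (14, 8), (14, 9), (15, 7), (15, 10)}; affine count = 17; |E(F_17)| = 18.

Discriminant check: Δ ∝ 4a³ + 27b² = 4·0³ + 27·6² = 4·0 + 27·36 ≡ 3 (mod 17). Nonzero ⇒ E is nonsingular.
For each x ∈ F_17, compute rhs = x³ + 0·x + 6 mod 17, then count y ∈ F_17 with y² ≡ rhs.
  x = 0: rhs = 6, matching y values: none (0 points).
  x = 1: rhs = 7, matching y values: none (0 points).
  x = 2: rhs = 14, matching y values: none (0 points).
  x = 3: rhs = 16, matching y values: 4, 13 (2 points).
  x = 4: rhs = 2, matching y values: 6, 11 (2 points).
  x = 5: rhs = 12, matching y values: none (0 points).
  x = 6: rhs = 1, matching y values: 1, 16 (2 points).
  x = 7: rhs = 9, matching y values: 3, 14 (2 points).
  x = 8: rhs = 8, matching y values: 5, 12 (2 points).
  x = 9: rhs = 4, matching y values: 2, 15 (2 points).
  x = 10: rhs = 3, matching y values: none (0 points).
  x = 11: rhs = 11, matching y values: none (0 points).
  x = 12: rhs = 0, matching y values: 0 (1 points).
  x = 13: rhs = 10, matching y values: none (0 points).
  x = 14: rhs = 13, matching y values: 8, 9 (2 points).
  x = 15: rhs = 15, matching y values: 7, 10 (2 points).
  x = 16: rhs = 5, matching y values: none (0 points).
Total affine count: 17.
Full point count |E(F_17)| = 17 + 1 = 18.
Hasse bound: |18 − (17+1)| = |0| = 0 ≤ 2√17 ≈ 8.2462 ✓.


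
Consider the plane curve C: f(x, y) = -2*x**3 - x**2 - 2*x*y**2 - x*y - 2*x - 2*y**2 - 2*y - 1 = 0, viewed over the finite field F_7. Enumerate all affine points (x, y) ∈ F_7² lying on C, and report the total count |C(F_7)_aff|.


Affine F_7-points: {(1, 2), (1, 6), (2, 1), (2, 3), (3, 0), (3, 2), (6, 2)}; count = 7.

For each of the 49 pairs (x, y) ∈ F_7², evaluate f(x, y) mod 7. Record the zeros.
  x = 0: [0↦6, 1↦2, 2↦1, 3↦3, 4↦1, 5↦2, 6↦6]  zeros at y ∈ ∅
  x = 1: [0↦1, 1↦1, 2↦0, 3↦5, 4↦2, 5↦5, 6↦0]  zeros at y ∈ {2, 6}
  x = 2: [0↦3, 1↦0, 2↦6, 3↦0, 4↦3, 5↦1, 6↦1]  zeros at y ∈ {1, 3}
  x = 3: [0↦0, 1↦1, 2↦0, 3↦4, 4↦6, 5↦6, 6↦4]  zeros at y ∈ {0, 2}
  x = 4: [0↦1, 1↦6, 2↦5, 3↦5, 4↦6, 5↦1, 6↦4]  zeros at y ∈ ∅
  x = 5: [0↦1, 1↦3, 2↦2, 3↦5, 4↦5, 5↦2, 6↦3]  zeros at y ∈ ∅
  x = 6: [0↦2, 1↦1, 2↦0, 3↦6, 4↦5, 5↦4, 6↦3]  zeros at y ∈ {2}
Collecting zeros: affine points = {(1, 2), (1, 6), (2, 1), (2, 3), (3, 0), (3, 2), (6, 2)}.
Total count |C(F_7)_aff| = 7.


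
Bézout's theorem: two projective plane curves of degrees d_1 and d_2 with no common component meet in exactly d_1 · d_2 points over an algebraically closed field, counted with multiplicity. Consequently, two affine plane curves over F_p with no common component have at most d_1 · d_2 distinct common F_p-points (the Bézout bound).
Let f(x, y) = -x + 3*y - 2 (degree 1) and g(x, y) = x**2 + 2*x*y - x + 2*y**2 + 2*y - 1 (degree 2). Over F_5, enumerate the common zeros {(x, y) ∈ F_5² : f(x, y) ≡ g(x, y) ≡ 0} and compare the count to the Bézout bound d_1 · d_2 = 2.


Common zeros: {(1, 1), (3, 0)}; count = 2; Bézout bound = 2.

deg(f) = 1, deg(g) = 2, so Bézout bound = 2.
Scan x ∈ F_5. For each x, list the y ∈ F_5 with f(x, y) ≡ 0 and those with g(x, y) ≡ 0 (mod 5); the common zeros in that column are the intersection.
  x = 0: f ≡ 0 at y ∈ {4}; g ≡ 0 at y ∈ ∅; common: ∅.
  x = 1: f ≡ 0 at y ∈ {1}; g ≡ 0 at y ∈ {1, 2}; common: {1}.
  x = 2: f ≡ 0 at y ∈ {3}; g ≡ 0 at y ∈ ∅; common: ∅.
  x = 3: f ≡ 0 at y ∈ {0}; g ≡ 0 at y ∈ {0, 1}; common: {0}.
  x = 4: f ≡ 0 at y ∈ {2}; g ≡ 0 at y ∈ ∅; common: ∅.
Collecting: common zeros = {(1, 1), (3, 0)}, so the count is 2.
Comparison with the Bézout bound: 2 ≤ 2 = deg(f)·deg(g), as expected for curves with no common component (the bound is attained).


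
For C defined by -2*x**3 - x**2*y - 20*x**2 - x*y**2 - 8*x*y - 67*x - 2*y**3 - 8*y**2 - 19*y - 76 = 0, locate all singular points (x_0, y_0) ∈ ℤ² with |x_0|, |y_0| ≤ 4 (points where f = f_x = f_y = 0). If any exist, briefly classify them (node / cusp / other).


Singular points: {(-3, -1)}; classification: node.

Compute partial derivatives:
  f_x = -6*x**2 - 2*x*y - 40*x - y**2 - 8*y - 67.
  f_y = -x**2 - 2*x*y - 8*x - 6*y**2 - 16*y - 19.
Scan x_0 ∈ {−4, ..., 4}. For each x_0, f_y(x_0, y) is a polynomial in y; find its integer roots y ∈ {−4, ..., 4}, then test f_x and f at those candidates.
  x = -4: f_y(-4, y) = -6*y**2 - 8*y - 3; no integer root y with |y| ≤ 4.
  x = -3: f_y(-3, y) = -6*y**2 - 10*y - 4; vanishes at y ∈ {-1}. (-3, -1): f_x = 0, f = 0 — SINGULAR.
  x = -2: f_y(-2, y) = -6*y**2 - 12*y - 7; no integer root y with |y| ≤ 4.
  x = -1: f_y(-1, y) = -6*y**2 - 14*y - 12; no integer root y with |y| ≤ 4.
  x = 0: f_y(0, y) = -6*y**2 - 16*y - 19; no integer root y with |y| ≤ 4.
  x = 1: f_y(1, y) = -6*y**2 - 18*y - 28; no integer root y with |y| ≤ 4.
  x = 2: f_y(2, y) = -6*y**2 - 20*y - 39; no integer root y with |y| ≤ 4.
  x = 3: f_y(3, y) = -6*y**2 - 22*y - 52; no integer root y with |y| ≤ 4.
  x = 4: f_y(4, y) = -6*y**2 - 24*y - 67; no integer root y with |y| ≤ 4.
Only singular point on the grid: (-3, -1).
Classify: substitute x = -3 + u, y = -1 + v and expand: f = -2*u**3 - u**2*v - u**2 - u*v**2 - 2*v**3 + v**2.
No constant or linear terms (consistent with a singular point). Quadratic part: -u**2 + v**2. Cubic part: -2*u**3 - u**2*v - u*v**2 - 2*v**3.
The quadratic part v**2 - u**2 = (v − u)(v + u) splits into two distinct linear factors, so there are two distinct tangent lines y − -1 = ±(x − -3) — this is a node (ordinary double point).
Classification: node.


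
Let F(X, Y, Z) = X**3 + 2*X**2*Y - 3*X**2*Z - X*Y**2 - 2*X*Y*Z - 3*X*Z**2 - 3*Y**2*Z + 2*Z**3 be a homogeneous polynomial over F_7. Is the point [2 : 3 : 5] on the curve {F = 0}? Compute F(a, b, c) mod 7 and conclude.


F(2,3,5) ≡ 6 (mod 7); P is NOT on the curve.

Evaluate F(2, 3, 5) term-by-term (mod 7).
  X**3 ↦ 1·8·1·1 = 8
  2*X**2*Y ↦ 2·4·3·1 = 24
  -3*X**2*Z ↦ -3·4·1·5 = -60
  -X*Y**2 ↦ -1·2·9·1 = -18
  -2*X*Y*Z ↦ -2·2·3·5 = -60
  -3*X*Z**2 ↦ -3·2·1·25 = -150
  -3*Y**2*Z ↦ -3·1·9·5 = -135
  2*Z**3 ↦ 2·1·1·125 = 250
Sum: F(2, 3, 5) = (8) + (24) + (-60) + (-18) + (-60) + (-150) + (-135) + (250) = -141.
Reducing mod 7: -141 ≡ 6 (mod 7).
Since F(a, b, c) ≡ 6 ≠ 0 (mod 7), P does NOT lie on the curve.


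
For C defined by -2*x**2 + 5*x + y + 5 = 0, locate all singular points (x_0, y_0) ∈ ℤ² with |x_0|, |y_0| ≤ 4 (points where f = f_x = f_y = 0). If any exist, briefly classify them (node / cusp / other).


No singular points in the scanned grid; C is smooth there.

Compute partial derivatives:
  f_x = 5 - 4*x.
  f_y = 1.
f_y = 1 is a nonzero constant, so f_y never vanishes: no point (x, y) can satisfy f = f_x = f_y = 0. In particular no (x, y) ∈ {−4, ..., 4}² is singular; the curve is smooth.


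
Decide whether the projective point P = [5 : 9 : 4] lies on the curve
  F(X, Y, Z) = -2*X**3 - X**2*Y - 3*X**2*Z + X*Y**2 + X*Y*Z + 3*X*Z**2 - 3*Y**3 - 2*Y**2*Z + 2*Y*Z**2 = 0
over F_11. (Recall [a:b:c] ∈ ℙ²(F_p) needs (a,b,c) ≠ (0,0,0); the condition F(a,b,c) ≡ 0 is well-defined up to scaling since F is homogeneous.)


F(5,9,4) ≡ 0 (mod 11); P is on the curve.

Evaluate F(5, 9, 4) term-by-term (mod 11).
  -2*X**3 ↦ -2·125·1·1 = -250
  -X**2*Y ↦ -1·25·9·1 = -225
  -3*X**2*Z ↦ -3·25·1·4 = -300
  X*Y**2 ↦ 1·5·81·1 = 405
  X*Y*Z ↦ 1·5·9·4 = 180
  3*X*Z**2 ↦ 3·5·1·16 = 240
  -3*Y**3 ↦ -3·1·729·1 = -2187
  -2*Y**2*Z ↦ -2·1·81·4 = -648
  2*Y*Z**2 ↦ 2·1·9·16 = 288
Sum: F(5, 9, 4) = (-250) + (-225) + (-300) + (405) + (180) + (240) + (-2187) + (-648) + (288) = -2497.
Reducing mod 11: -2497 ≡ 0 (mod 11).
Since F(a, b, c) ≡ 0 (mod 11), P lies on the curve.


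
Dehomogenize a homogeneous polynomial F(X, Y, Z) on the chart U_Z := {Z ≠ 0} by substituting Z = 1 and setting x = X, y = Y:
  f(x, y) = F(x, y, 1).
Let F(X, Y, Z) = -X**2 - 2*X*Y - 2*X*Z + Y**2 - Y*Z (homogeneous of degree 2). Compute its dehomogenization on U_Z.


f(x, y) = -x**2 - 2*x*y - 2*x + y**2 - y

On U_Z we set Z = 1. Each monomial c·X^i·Y^j·Z^k in F becomes c·x^i·y^j·1^k = c·x^i·y^j.
Substituting Z = 1: F(X, Y, 1) = -x**2 - 2*x*y - 2*x + y**2 - y.
Note: deg(f) ≤ deg(F) = 2; strict inequality happens when F is divisible by Z (lost terms).


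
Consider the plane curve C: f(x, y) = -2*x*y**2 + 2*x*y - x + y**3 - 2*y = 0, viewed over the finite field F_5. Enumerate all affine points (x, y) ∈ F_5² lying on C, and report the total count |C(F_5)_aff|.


Affine F_5-points: {(0, 0), (2, 3), (4, 1)}; count = 3.

For each of the 25 pairs (x, y) ∈ F_5², evaluate f(x, y) mod 5. Record the zeros.
  x = 0: [0↦0, 1↦4, 2↦4, 3↦1, 4↦1]  zeros at y ∈ {0}
  x = 1: [0↦4, 1↦3, 2↦4, 3↦3, 4↦1]  zeros at y ∈ ∅
  x = 2: [0↦3, 1↦2, 2↦4, 3↦0, 4↦1]  zeros at y ∈ {3}
  x = 3: [0↦2, 1↦1, 2↦4, 3↦2, 4↦1]  zeros at y ∈ ∅
  x = 4: [0↦1, 1↦0, 2↦4, 3↦4, 4↦1]  zeros at y ∈ {1}
Collecting zeros: affine points = {(0, 0), (2, 3), (4, 1)}.
Total count |C(F_5)_aff| = 3.


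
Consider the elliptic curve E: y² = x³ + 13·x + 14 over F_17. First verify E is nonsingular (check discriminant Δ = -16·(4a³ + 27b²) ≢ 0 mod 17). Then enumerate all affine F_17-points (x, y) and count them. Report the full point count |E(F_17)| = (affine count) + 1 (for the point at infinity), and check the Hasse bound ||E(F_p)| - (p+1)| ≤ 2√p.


Affine points = {(5, 0), (6, 6), (6, 11), (8, 1), (8, 16), (11, 3), (11, 14), (13, 0), (14, 4), (14, 13), (16, 0)}; affine count = 11; |E(F_17)| = 12.

Discriminant check: Δ ∝ 4a³ + 27b² = 4·13³ + 27·14² = 4·2197 + 27·196 ≡ 4 (mod 17). Nonzero ⇒ E is nonsingular.
For each x ∈ F_17, compute rhs = x³ + 13·x + 14 mod 17, then count y ∈ F_17 with y² ≡ rhs.
  x = 0: rhs = 14, matching y values: none (0 points).
  x = 1: rhs = 11, matching y values: none (0 points).
  x = 2: rhs = 14, matching y values: none (0 points).
  x = 3: rhs = 12, matching y values: none (0 points).
  x = 4: rhs = 11, matching y values: none (0 points).
  x = 5: rhs = 0, matching y values: 0 (1 points).
  x = 6: rhs = 2, matching y values: 6, 11 (2 points).
  x = 7: rhs = 6, matching y values: none (0 points).
  x = 8: rhs = 1, matching y values: 1, 16 (2 points).
  x = 9: rhs = 10, matching y values: none (0 points).
  x = 10: rhs = 5, matching y values: none (0 points).
  x = 11: rhs = 9, matching y values: 3, 14 (2 points).
  x = 12: rhs = 11, matching y values: none (0 points).
  x = 13: rhs = 0, matching y values: 0 (1 points).
  x = 14: rhs = 16, matching y values: 4, 13 (2 points).
  x = 15: rhs = 14, matching y values: none (0 points).
  x = 16: rhs = 0, matching y values: 0 (1 points).
Total affine count: 11.
Full point count |E(F_17)| = 11 + 1 = 12.
Hasse bound: |12 − (17+1)| = |-6| = 6 ≤ 2√17 ≈ 8.2462 ✓.
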